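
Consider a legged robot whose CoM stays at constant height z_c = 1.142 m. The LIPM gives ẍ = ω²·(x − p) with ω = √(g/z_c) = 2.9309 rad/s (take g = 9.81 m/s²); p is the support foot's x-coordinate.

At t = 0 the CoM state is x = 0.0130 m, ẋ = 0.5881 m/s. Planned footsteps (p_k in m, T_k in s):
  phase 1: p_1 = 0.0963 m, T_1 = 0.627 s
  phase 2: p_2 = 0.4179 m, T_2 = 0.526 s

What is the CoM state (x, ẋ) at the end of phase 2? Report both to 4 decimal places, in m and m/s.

x = 1.3496, ẋ = 2.9608

phase 1: p=0.0963, T=0.627, ωT=1.837674, cosh=3.220549, sinh=3.061362; start (x,ẋ)=(0.013000, 0.588100) → end (x,ẋ)=(0.442306, 1.146592)
phase 2: p=0.4179, T=0.526, ωT=1.541653, cosh=2.443168, sinh=2.229141; start (x,ẋ)=(0.442306, 1.146592) → end (x,ẋ)=(1.349586, 2.960772)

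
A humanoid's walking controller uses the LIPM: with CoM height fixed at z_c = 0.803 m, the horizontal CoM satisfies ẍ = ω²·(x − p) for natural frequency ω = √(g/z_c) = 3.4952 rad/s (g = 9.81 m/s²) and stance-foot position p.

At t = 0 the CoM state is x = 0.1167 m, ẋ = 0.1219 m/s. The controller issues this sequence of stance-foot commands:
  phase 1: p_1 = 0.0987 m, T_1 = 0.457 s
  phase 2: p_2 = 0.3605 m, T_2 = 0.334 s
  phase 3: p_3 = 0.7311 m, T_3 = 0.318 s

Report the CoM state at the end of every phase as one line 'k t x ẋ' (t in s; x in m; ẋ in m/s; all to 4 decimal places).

phase 1: p=0.0987, T=0.457, ωT=1.597306, cosh=2.571075, sinh=2.368634; start (x,ẋ)=(0.116700, 0.121900) → end (x,ẋ)=(0.227589, 0.462433)
phase 2: p=0.3605, T=0.334, ωT=1.167397, cosh=1.762396, sinh=1.451220; start (x,ẋ)=(0.227589, 0.462433) → end (x,ẋ)=(0.318262, 0.140824)
phase 3: p=0.7311, T=0.318, ωT=1.111474, cosh=1.683953, sinh=1.354880; start (x,ẋ)=(0.318262, 0.140824) → end (x,ẋ)=(0.090489, -1.717884)

1 0.4570 0.2276 0.4624
2 0.7910 0.3183 0.1408
3 1.1090 0.0905 -1.7179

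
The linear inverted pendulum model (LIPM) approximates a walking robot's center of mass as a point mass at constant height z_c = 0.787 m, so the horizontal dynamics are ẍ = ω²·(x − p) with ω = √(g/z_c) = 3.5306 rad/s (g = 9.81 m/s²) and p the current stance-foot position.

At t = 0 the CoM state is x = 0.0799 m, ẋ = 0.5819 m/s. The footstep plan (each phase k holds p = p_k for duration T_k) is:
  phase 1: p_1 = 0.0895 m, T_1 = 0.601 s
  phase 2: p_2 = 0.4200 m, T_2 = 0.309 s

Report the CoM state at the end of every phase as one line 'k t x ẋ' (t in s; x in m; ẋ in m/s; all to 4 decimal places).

phase 1: p=0.0895, T=0.601, ωT=2.121891, cosh=4.233354, sinh=4.113549; start (x,ẋ)=(0.079900, 0.581900) → end (x,ẋ)=(0.726839, 2.323965)
phase 2: p=0.4200, T=0.309, ωT=1.090955, cosh=1.656506, sinh=1.320611; start (x,ẋ)=(0.726839, 2.323965) → end (x,ẋ)=(1.797554, 5.280316)

1 0.6010 0.7268 2.3240
2 0.9100 1.7976 5.2803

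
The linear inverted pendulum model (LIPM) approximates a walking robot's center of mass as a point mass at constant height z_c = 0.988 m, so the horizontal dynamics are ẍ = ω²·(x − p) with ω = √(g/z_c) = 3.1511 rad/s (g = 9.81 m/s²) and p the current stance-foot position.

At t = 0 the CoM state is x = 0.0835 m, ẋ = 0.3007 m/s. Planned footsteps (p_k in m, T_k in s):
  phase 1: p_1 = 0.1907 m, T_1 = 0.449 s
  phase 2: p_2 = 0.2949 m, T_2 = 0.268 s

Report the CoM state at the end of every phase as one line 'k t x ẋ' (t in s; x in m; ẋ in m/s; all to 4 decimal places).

1 0.4490 0.1419 0.0012
2 0.7170 0.0843 -0.4557

phase 1: p=0.1907, T=0.449, ωT=1.414844, cosh=2.179404, sinh=1.936440; start (x,ẋ)=(0.083500, 0.300700) → end (x,ẋ)=(0.141857, 0.001221)
phase 2: p=0.2949, T=0.268, ωT=0.844495, cosh=1.378288, sinh=0.948514; start (x,ẋ)=(0.141857, 0.001221) → end (x,ẋ)=(0.084330, -0.455742)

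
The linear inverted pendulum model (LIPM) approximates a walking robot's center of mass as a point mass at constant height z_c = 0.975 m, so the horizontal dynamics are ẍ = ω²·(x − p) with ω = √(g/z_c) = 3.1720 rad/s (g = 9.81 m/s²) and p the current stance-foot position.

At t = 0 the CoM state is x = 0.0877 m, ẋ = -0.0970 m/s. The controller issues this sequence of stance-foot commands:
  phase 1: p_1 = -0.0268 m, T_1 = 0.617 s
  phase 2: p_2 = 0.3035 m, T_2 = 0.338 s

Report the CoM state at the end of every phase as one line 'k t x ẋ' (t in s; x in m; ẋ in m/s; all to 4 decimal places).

phase 1: p=-0.0268, T=0.617, ωT=1.957124, cosh=3.610101, sinh=3.468837; start (x,ẋ)=(0.087700, -0.097000) → end (x,ẋ)=(0.280479, 0.909681)
phase 2: p=0.3035, T=0.338, ωT=1.072136, cosh=1.631945, sinh=1.289668; start (x,ẋ)=(0.280479, 0.909681) → end (x,ẋ)=(0.635789, 1.390376)

1 0.6170 0.2805 0.9097
2 0.9550 0.6358 1.3904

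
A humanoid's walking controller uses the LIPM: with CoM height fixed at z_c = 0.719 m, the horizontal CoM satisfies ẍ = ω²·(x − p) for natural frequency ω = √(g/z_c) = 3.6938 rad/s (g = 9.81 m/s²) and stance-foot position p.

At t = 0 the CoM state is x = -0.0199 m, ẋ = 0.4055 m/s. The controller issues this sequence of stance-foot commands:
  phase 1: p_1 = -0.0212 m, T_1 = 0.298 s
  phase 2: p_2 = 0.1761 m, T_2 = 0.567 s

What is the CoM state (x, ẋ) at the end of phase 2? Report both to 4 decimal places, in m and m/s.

phase 1: p=-0.0212, T=0.298, ωT=1.100752, cosh=1.669524, sinh=1.336903; start (x,ẋ)=(-0.019900, 0.405500) → end (x,ẋ)=(0.127734, 0.683412)
phase 2: p=0.1761, T=0.567, ωT=2.094385, cosh=4.121794, sinh=3.998648; start (x,ẋ)=(0.127734, 0.683412) → end (x,ẋ)=(0.716557, 2.102502)

x = 0.7166, ẋ = 2.1025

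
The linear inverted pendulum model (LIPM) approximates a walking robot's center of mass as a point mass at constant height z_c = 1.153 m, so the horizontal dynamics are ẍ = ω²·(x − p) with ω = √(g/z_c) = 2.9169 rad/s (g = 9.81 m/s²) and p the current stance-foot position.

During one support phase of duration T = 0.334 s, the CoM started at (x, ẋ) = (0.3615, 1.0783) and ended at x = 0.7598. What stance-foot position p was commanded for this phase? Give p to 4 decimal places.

ωT = 2.9169·0.334 = 0.974245; cosh(ωT) = 1.513321, sinh(ωT) = 1.135844
x(T) = p + (x₀−p)·cosh(ωT) + (ẋ₀/ω)·sinh(ωT) ⇒ p·(1 − cosh) = x(T) − x₀·cosh − (ẋ₀/ω)·sinh
numerator   = 0.7598 − (0.3615)·1.513321 − (1.0783/2.9169)·1.135844 = -0.207157
denominator = 1 − 1.513321 = -0.513321
p = -0.207157 / -0.513321 = 0.4036

p = 0.4036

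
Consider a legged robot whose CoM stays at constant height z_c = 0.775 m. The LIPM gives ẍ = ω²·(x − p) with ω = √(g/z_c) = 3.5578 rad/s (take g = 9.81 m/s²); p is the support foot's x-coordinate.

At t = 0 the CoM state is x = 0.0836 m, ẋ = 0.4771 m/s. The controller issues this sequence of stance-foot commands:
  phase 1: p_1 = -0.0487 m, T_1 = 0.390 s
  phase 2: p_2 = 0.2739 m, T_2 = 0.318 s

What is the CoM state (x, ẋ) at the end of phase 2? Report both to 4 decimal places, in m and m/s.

phase 1: p=-0.0487, T=0.390, ωT=1.387542, cosh=2.127341, sinh=1.877653; start (x,ẋ)=(0.083600, 0.477100) → end (x,ẋ)=(0.484540, 1.898760)
phase 2: p=0.2739, T=0.318, ωT=1.131380, cosh=1.711260, sinh=1.388673; start (x,ẋ)=(0.484540, 1.898760) → end (x,ẋ)=(1.375479, 4.289964)

x = 1.3755, ẋ = 4.2900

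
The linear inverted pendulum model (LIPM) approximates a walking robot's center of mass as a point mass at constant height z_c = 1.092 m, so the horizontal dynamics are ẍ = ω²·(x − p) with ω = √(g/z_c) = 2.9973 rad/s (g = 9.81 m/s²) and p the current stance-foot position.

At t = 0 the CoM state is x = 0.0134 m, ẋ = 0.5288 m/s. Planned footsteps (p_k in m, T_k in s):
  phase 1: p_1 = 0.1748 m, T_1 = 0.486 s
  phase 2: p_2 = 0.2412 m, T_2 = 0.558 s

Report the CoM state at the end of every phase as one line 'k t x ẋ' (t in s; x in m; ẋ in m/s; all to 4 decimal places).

phase 1: p=0.1748, T=0.486, ωT=1.456688, cosh=2.262364, sinh=2.029357; start (x,ẋ)=(0.013400, 0.528800) → end (x,ẋ)=(0.167685, 0.214608)
phase 2: p=0.2412, T=0.558, ωT=1.672493, cosh=2.756604, sinh=2.568826; start (x,ẋ)=(0.167685, 0.214608) → end (x,ẋ)=(0.222476, 0.025554)

1 0.4860 0.1677 0.2146
2 1.0440 0.2225 0.0256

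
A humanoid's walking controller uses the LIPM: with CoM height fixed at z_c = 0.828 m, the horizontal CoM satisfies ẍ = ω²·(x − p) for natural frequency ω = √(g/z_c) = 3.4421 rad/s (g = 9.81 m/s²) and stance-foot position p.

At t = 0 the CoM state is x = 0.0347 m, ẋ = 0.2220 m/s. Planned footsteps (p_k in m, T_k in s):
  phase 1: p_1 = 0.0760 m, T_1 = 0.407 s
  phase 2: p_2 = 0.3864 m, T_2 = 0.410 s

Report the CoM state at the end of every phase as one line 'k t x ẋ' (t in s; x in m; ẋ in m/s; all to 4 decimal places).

1 0.4070 0.1100 0.2069
2 0.8170 -0.0981 -1.3851

phase 1: p=0.0760, T=0.407, ωT=1.400935, cosh=2.152679, sinh=1.906313; start (x,ẋ)=(0.034700, 0.222000) → end (x,ẋ)=(0.110043, 0.206896)
phase 2: p=0.3864, T=0.410, ωT=1.411261, cosh=2.172480, sinh=1.928644; start (x,ẋ)=(0.110043, 0.206896) → end (x,ẋ)=(-0.098054, -1.385143)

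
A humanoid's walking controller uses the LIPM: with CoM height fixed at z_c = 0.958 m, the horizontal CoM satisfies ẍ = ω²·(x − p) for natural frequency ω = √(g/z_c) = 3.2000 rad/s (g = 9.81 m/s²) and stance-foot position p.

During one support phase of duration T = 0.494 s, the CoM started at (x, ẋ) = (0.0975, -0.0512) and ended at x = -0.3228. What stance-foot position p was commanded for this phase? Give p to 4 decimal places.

p = 0.3475

ωT = 3.2000·0.494 = 1.580800; cosh(ωT) = 2.532326, sinh(ωT) = 2.326515
x(T) = p + (x₀−p)·cosh(ωT) + (ẋ₀/ω)·sinh(ωT) ⇒ p·(1 − cosh) = x(T) − x₀·cosh − (ẋ₀/ω)·sinh
numerator   = -0.3228 − (0.0975)·2.532326 − (-0.0512/3.2000)·2.326515 = -0.532478
denominator = 1 − 2.532326 = -1.532326
p = -0.532478 / -1.532326 = 0.3475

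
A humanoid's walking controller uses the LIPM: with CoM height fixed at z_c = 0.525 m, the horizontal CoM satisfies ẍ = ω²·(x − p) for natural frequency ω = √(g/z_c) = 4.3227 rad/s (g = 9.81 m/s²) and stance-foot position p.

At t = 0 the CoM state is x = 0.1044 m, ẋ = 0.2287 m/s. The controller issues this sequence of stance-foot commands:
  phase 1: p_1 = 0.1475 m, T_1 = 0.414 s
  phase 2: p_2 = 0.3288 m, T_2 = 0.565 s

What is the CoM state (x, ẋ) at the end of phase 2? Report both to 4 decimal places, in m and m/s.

x = -0.3846, ẋ = -3.0098

phase 1: p=0.1475, T=0.414, ωT=1.789598, cosh=3.077036, sinh=2.910008; start (x,ẋ)=(0.104400, 0.228700) → end (x,ẋ)=(0.168839, 0.161559)
phase 2: p=0.3288, T=0.565, ωT=2.442325, cosh=5.793355, sinh=5.706397; start (x,ẋ)=(0.168839, 0.161559) → end (x,ẋ)=(-0.384638, -3.009799)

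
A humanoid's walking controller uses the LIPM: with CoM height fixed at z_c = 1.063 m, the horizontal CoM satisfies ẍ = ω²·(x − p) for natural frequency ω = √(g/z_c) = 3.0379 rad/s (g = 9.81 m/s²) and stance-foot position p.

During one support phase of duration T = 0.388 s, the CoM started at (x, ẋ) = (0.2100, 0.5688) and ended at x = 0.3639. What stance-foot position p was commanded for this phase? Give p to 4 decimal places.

ωT = 3.0379·0.388 = 1.178705; cosh(ωT) = 1.778920, sinh(ωT) = 1.471243
x(T) = p + (x₀−p)·cosh(ωT) + (ẋ₀/ω)·sinh(ωT) ⇒ p·(1 − cosh) = x(T) − x₀·cosh − (ẋ₀/ω)·sinh
numerator   = 0.3639 − (0.2100)·1.778920 − (0.5688/3.0379)·1.471243 = -0.285141
denominator = 1 − 1.778920 = -0.778920
p = -0.285141 / -0.778920 = 0.3661

p = 0.3661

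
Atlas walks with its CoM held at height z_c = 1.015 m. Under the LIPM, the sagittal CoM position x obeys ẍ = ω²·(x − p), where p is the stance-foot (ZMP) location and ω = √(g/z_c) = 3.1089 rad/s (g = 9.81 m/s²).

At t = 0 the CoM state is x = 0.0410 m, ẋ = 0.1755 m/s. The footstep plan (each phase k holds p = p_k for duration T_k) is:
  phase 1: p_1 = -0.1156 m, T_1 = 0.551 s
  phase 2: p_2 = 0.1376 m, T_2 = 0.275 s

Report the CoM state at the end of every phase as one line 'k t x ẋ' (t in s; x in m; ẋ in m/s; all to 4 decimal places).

1 0.5510 0.4842 1.8085
2 0.8260 1.1789 3.5483

phase 1: p=-0.1156, T=0.551, ωT=1.713004, cosh=2.862959, sinh=2.682636; start (x,ẋ)=(0.041000, 0.175500) → end (x,ẋ)=(0.484176, 1.808501)
phase 2: p=0.1376, T=0.275, ωT=0.854948, cosh=1.388278, sinh=0.962973; start (x,ẋ)=(0.484176, 1.808501) → end (x,ẋ)=(1.178922, 3.548278)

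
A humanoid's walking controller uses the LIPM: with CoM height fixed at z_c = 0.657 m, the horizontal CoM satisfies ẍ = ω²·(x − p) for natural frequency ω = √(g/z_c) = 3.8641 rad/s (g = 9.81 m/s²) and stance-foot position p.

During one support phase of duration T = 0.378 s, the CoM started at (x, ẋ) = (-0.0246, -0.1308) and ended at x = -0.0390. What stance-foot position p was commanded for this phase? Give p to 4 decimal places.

p = -0.0676

ωT = 3.8641·0.378 = 1.460630; cosh(ωT) = 2.270381, sinh(ωT) = 2.038291
x(T) = p + (x₀−p)·cosh(ωT) + (ẋ₀/ω)·sinh(ωT) ⇒ p·(1 − cosh) = x(T) − x₀·cosh − (ẋ₀/ω)·sinh
numerator   = -0.0390 − (-0.0246)·2.270381 − (-0.1308/3.8641)·2.038291 = 0.085848
denominator = 1 − 2.270381 = -1.270381
p = 0.085848 / -1.270381 = -0.0676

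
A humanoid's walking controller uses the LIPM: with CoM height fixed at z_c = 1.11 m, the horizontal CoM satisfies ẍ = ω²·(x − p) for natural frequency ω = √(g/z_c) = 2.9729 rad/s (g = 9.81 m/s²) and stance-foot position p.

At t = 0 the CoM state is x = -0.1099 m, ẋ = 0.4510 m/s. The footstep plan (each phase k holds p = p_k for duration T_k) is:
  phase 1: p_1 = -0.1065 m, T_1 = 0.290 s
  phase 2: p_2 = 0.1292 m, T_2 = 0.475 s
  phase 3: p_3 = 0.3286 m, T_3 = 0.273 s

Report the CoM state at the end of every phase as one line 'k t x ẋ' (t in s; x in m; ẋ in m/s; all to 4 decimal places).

1 0.2900 0.0364 0.6194
2 0.7650 0.3296 0.8139
3 1.0380 0.5773 1.0996

phase 1: p=-0.1065, T=0.290, ωT=0.862141, cosh=1.395241, sinh=0.972984; start (x,ẋ)=(-0.109900, 0.451000) → end (x,ẋ)=(0.036362, 0.619419)
phase 2: p=0.1292, T=0.475, ωT=1.412127, cosh=2.174152, sinh=1.930527; start (x,ẋ)=(0.036362, 0.619419) → end (x,ẋ)=(0.329590, 0.813886)
phase 3: p=0.3286, T=0.273, ωT=0.811602, cosh=1.347829, sinh=0.903683; start (x,ẋ)=(0.329590, 0.813886) → end (x,ẋ)=(0.577335, 1.099640)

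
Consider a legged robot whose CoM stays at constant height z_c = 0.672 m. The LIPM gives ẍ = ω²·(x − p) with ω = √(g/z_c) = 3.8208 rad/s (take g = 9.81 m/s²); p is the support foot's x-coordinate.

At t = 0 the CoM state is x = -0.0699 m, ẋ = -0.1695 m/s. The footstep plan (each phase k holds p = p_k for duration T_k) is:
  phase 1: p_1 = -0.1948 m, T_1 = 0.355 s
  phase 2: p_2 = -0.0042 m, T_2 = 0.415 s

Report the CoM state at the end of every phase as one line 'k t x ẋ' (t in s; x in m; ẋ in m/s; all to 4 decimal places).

phase 1: p=-0.1948, T=0.355, ωT=1.356384, cosh=2.069860, sinh=1.812270; start (x,ẋ)=(-0.069900, -0.169500) → end (x,ẋ)=(-0.016671, 0.514006)
phase 2: p=-0.0042, T=0.415, ωT=1.585632, cosh=2.543597, sinh=2.338779; start (x,ẋ)=(-0.016671, 0.514006) → end (x,ẋ)=(0.278711, 1.195983)

1 0.3550 -0.0167 0.5140
2 0.7700 0.2787 1.1960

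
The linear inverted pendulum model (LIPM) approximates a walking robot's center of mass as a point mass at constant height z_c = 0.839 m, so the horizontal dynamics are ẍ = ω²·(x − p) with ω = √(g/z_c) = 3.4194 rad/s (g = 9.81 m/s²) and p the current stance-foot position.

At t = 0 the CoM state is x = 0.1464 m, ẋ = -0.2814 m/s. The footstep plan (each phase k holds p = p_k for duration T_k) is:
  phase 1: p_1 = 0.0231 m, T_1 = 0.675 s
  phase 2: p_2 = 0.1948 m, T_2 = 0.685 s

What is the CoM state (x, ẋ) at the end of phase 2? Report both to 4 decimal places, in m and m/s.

phase 1: p=0.0231, T=0.675, ωT=2.308095, cosh=5.077351, sinh=4.977900; start (x,ẋ)=(0.146400, -0.281400) → end (x,ẋ)=(0.239480, 0.669976)
phase 2: p=0.1948, T=0.685, ωT=2.342289, cosh=5.250567, sinh=5.154460; start (x,ẋ)=(0.239480, 0.669976) → end (x,ẋ)=(1.439330, 4.305253)

x = 1.4393, ẋ = 4.3053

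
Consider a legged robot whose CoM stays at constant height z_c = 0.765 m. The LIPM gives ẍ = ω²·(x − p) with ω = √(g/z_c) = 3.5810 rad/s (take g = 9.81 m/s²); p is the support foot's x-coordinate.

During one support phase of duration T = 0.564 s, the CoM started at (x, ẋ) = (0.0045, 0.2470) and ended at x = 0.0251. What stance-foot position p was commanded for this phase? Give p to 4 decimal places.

p = 0.0873

ωT = 3.5810·0.564 = 2.019684; cosh(ωT) = 3.834320, sinh(ωT) = 3.701623
x(T) = p + (x₀−p)·cosh(ωT) + (ẋ₀/ω)·sinh(ωT) ⇒ p·(1 − cosh) = x(T) − x₀·cosh − (ẋ₀/ω)·sinh
numerator   = 0.0251 − (0.0045)·3.834320 − (0.2470/3.5810)·3.701623 = -0.247474
denominator = 1 − 3.834320 = -2.834320
p = -0.247474 / -2.834320 = 0.0873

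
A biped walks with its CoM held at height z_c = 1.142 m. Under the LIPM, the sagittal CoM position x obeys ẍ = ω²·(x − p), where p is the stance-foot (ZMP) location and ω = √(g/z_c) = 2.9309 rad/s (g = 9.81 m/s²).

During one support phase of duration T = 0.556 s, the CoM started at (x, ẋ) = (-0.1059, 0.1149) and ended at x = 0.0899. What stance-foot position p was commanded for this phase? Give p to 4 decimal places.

ωT = 2.9309·0.556 = 1.629580; cosh(ωT) = 2.648873, sinh(ωT) = 2.452861
x(T) = p + (x₀−p)·cosh(ωT) + (ẋ₀/ω)·sinh(ωT) ⇒ p·(1 − cosh) = x(T) − x₀·cosh − (ẋ₀/ω)·sinh
numerator   = 0.0899 − (-0.1059)·2.648873 − (0.1149/2.9309)·2.452861 = 0.274256
denominator = 1 − 2.648873 = -1.648873
p = 0.274256 / -1.648873 = -0.1663

p = -0.1663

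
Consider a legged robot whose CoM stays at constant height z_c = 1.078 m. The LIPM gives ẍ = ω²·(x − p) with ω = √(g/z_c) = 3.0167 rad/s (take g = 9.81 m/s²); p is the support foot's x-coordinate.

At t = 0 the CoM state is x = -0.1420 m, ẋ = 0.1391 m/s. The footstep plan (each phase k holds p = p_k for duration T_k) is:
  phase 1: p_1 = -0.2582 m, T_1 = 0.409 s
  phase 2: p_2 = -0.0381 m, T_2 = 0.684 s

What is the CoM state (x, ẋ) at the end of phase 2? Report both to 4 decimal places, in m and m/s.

x = 1.2771, ẋ = 4.0441

phase 1: p=-0.2582, T=0.409, ωT=1.233830, cosh=1.862767, sinh=1.571592; start (x,ẋ)=(-0.142000, 0.139100) → end (x,ẋ)=(0.030720, 0.810018)
phase 2: p=-0.0381, T=0.684, ωT=2.063423, cosh=3.999945, sinh=3.872926; start (x,ẋ)=(0.030720, 0.810018) → end (x,ẋ)=(1.277099, 4.044077)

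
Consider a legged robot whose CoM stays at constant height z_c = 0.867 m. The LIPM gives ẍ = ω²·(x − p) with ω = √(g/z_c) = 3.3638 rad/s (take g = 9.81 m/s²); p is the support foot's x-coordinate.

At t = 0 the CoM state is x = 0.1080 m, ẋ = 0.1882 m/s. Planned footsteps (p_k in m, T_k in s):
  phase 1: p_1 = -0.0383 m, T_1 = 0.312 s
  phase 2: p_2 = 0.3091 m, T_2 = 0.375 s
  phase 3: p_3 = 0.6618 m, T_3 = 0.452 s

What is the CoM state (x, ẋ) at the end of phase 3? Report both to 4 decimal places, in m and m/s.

phase 1: p=-0.0383, T=0.312, ωT=1.049506, cosh=1.603175, sinh=1.253064; start (x,ẋ)=(0.108000, 0.188200) → end (x,ẋ)=(0.266352, 0.918380)
phase 2: p=0.3091, T=0.375, ωT=1.261425, cosh=1.906849, sinh=1.623599; start (x,ẋ)=(0.266352, 0.918380) → end (x,ẋ)=(0.670858, 1.517744)
phase 3: p=0.6618, T=0.452, ωT=1.520438, cosh=2.396421, sinh=2.177805; start (x,ẋ)=(0.670858, 1.517744) → end (x,ẋ)=(1.666132, 3.703514)

x = 1.6661, ẋ = 3.7035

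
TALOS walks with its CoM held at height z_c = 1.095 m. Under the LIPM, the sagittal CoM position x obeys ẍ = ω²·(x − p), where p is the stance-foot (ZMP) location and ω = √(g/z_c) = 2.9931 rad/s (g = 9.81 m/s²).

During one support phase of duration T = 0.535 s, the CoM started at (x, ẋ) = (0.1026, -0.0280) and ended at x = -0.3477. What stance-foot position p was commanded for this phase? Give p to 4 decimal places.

p = 0.3734

ωT = 2.9931·0.535 = 1.601309; cosh(ωT) = 2.580575, sinh(ωT) = 2.378943
x(T) = p + (x₀−p)·cosh(ωT) + (ẋ₀/ω)·sinh(ωT) ⇒ p·(1 − cosh) = x(T) − x₀·cosh − (ẋ₀/ω)·sinh
numerator   = -0.3477 − (0.1026)·2.580575 − (-0.0280/2.9931)·2.378943 = -0.590212
denominator = 1 − 2.580575 = -1.580575
p = -0.590212 / -1.580575 = 0.3734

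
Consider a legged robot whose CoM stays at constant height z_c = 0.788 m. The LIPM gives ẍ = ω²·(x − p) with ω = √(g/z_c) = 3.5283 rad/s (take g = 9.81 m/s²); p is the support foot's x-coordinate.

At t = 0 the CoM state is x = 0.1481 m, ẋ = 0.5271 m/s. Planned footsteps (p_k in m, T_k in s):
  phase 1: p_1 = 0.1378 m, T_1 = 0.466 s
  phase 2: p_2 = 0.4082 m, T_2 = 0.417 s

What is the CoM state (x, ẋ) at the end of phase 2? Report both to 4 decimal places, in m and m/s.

x = 1.5854, ẋ = 4.3943

phase 1: p=0.1378, T=0.466, ωT=1.644188, cosh=2.684986, sinh=2.491817; start (x,ẋ)=(0.148100, 0.527100) → end (x,ẋ)=(0.537713, 1.505813)
phase 2: p=0.4082, T=0.417, ωT=1.471301, cosh=2.292262, sinh=2.062636; start (x,ẋ)=(0.537713, 1.505813) → end (x,ẋ)=(1.585372, 4.394261)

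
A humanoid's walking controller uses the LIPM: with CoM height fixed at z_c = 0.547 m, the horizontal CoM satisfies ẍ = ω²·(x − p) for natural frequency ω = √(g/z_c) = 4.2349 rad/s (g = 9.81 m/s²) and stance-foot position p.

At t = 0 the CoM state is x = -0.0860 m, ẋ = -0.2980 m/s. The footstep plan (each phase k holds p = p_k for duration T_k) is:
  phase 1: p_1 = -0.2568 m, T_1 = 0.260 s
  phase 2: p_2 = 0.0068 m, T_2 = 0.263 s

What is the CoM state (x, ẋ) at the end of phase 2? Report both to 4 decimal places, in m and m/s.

x = 0.0352, ẋ = 0.3754

phase 1: p=-0.2568, T=0.260, ωT=1.101074, cosh=1.669954, sinh=1.337440; start (x,ẋ)=(-0.086000, -0.298000) → end (x,ẋ)=(-0.065684, 0.469752)
phase 2: p=0.0068, T=0.263, ωT=1.113779, cosh=1.687081, sinh=1.358765; start (x,ẋ)=(-0.065684, 0.469752) → end (x,ẋ)=(0.035233, 0.375418)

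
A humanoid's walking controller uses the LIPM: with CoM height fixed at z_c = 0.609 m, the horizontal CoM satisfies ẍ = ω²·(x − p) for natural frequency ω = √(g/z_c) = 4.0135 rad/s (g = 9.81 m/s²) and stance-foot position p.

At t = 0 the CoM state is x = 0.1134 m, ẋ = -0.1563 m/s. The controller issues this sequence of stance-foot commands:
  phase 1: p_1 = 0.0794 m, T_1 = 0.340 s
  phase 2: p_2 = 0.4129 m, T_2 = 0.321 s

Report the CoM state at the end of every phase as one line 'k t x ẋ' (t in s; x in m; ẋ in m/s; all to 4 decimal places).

phase 1: p=0.0794, T=0.340, ωT=1.364590, cosh=2.084802, sinh=1.829316; start (x,ẋ)=(0.113400, -0.156300) → end (x,ẋ)=(0.079043, -0.076228)
phase 2: p=0.4129, T=0.321, ωT=1.288334, cosh=1.951234, sinh=1.675504; start (x,ẋ)=(0.079043, -0.076228) → end (x,ẋ)=(-0.270355, -2.393804)

1 0.3400 0.0790 -0.0762
2 0.6610 -0.2704 -2.3938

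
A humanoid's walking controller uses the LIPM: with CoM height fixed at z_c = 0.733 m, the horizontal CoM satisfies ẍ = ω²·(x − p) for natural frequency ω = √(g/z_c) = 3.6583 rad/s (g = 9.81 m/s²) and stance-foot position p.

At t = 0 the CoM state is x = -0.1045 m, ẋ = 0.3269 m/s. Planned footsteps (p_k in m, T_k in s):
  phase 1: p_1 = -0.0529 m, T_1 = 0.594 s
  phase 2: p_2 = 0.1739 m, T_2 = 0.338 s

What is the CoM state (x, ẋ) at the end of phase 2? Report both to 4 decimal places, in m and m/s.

x = 0.3193, ẋ = 0.7898

phase 1: p=-0.0529, T=0.594, ωT=2.173030, cosh=4.449348, sinh=4.335516; start (x,ẋ)=(-0.104500, 0.326900) → end (x,ẋ)=(0.104929, 0.636084)
phase 2: p=0.1739, T=0.338, ωT=1.236505, cosh=1.866978, sinh=1.576581; start (x,ẋ)=(0.104929, 0.636084) → end (x,ẋ)=(0.319259, 0.789755)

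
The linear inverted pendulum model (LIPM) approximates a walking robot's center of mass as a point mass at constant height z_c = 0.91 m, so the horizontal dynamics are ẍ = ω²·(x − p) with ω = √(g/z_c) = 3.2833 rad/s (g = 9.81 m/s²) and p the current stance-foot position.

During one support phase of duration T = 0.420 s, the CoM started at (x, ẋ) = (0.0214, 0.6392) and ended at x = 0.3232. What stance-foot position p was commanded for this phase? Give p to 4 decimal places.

ωT = 3.2833·0.420 = 1.378986; cosh(ωT) = 2.111353, sinh(ωT) = 1.859520
x(T) = p + (x₀−p)·cosh(ωT) + (ẋ₀/ω)·sinh(ωT) ⇒ p·(1 − cosh) = x(T) − x₀·cosh − (ẋ₀/ω)·sinh
numerator   = 0.3232 − (0.0214)·2.111353 − (0.6392/3.2833)·1.859520 = -0.083998
denominator = 1 − 2.111353 = -1.111353
p = -0.083998 / -1.111353 = 0.0756

p = 0.0756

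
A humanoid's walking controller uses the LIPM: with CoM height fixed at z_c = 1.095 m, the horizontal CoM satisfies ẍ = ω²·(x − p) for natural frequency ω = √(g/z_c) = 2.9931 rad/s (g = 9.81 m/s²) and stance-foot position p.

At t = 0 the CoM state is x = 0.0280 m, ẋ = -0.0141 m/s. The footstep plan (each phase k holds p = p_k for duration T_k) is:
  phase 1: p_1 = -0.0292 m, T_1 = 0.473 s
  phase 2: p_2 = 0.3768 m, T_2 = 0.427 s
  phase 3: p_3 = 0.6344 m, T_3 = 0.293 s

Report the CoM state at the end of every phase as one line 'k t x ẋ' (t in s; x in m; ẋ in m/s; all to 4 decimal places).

1 0.4730 0.0864 0.3011
2 0.9000 -0.0183 -0.8565
3 1.1930 -0.5701 -3.1488

phase 1: p=-0.0292, T=0.473, ωT=1.415736, cosh=2.181133, sinh=1.938386; start (x,ẋ)=(0.028000, -0.014100) → end (x,ẋ)=(0.086429, 0.301108)
phase 2: p=0.3768, T=0.427, ωT=1.278054, cosh=1.934113, sinh=1.655534; start (x,ẋ)=(0.086429, 0.301108) → end (x,ẋ)=(-0.018262, -0.856461)
phase 3: p=0.6344, T=0.293, ωT=0.876978, cosh=1.409832, sinh=0.993794; start (x,ẋ)=(-0.018262, -0.856461) → end (x,ẋ)=(-0.570113, -3.148824)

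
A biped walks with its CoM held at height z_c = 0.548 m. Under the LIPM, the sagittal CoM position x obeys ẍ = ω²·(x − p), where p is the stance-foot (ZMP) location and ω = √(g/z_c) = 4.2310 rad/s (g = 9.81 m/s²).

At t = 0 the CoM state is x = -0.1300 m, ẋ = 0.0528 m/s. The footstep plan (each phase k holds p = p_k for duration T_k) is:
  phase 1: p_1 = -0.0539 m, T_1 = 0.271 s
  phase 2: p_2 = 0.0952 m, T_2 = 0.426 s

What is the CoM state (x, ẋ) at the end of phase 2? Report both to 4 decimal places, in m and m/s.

x = -0.9787, ẋ = -4.4199

phase 1: p=-0.0539, T=0.271, ωT=1.146601, cosh=1.732596, sinh=1.414881; start (x,ẋ)=(-0.130000, 0.052800) → end (x,ẋ)=(-0.168094, -0.364081)
phase 2: p=0.0952, T=0.426, ωT=1.802406, cosh=3.114561, sinh=2.949659; start (x,ẋ)=(-0.168094, -0.364081) → end (x,ẋ)=(-0.978665, -4.419861)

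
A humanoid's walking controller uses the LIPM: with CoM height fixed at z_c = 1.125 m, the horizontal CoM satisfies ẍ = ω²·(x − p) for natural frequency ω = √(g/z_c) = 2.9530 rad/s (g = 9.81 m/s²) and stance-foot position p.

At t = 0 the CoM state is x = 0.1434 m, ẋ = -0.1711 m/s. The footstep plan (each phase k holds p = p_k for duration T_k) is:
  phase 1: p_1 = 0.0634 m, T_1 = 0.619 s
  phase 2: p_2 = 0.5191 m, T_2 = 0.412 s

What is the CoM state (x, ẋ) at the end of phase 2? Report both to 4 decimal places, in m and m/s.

phase 1: p=0.0634, T=0.619, ωT=1.827907, cosh=3.190801, sinh=3.030052; start (x,ẋ)=(0.143400, -0.171100) → end (x,ẋ)=(0.143100, 0.169873)
phase 2: p=0.5191, T=0.412, ωT=1.216636, cosh=1.836019, sinh=1.539794; start (x,ẋ)=(0.143100, 0.169873) → end (x,ẋ)=(-0.082666, -1.397787)

x = -0.0827, ẋ = -1.3978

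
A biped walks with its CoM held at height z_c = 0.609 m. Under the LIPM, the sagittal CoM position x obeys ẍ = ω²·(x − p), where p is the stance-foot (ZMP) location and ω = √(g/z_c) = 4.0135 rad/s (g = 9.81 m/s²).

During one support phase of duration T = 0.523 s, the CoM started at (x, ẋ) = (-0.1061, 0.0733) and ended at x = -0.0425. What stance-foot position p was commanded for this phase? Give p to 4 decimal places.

ωT = 4.0135·0.523 = 2.099060; cosh(ωT) = 4.140536, sinh(ωT) = 4.017965
x(T) = p + (x₀−p)·cosh(ωT) + (ẋ₀/ω)·sinh(ωT) ⇒ p·(1 − cosh) = x(T) − x₀·cosh − (ẋ₀/ω)·sinh
numerator   = -0.0425 − (-0.1061)·4.140536 − (0.0733/4.0135)·4.017965 = 0.323429
denominator = 1 − 4.140536 = -3.140536
p = 0.323429 / -3.140536 = -0.1030

p = -0.1030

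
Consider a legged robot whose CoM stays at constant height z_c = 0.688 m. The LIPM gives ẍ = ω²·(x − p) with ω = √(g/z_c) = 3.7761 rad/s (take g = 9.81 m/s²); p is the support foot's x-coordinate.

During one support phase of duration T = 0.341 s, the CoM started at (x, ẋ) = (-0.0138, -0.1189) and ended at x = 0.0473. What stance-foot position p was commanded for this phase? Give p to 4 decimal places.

p = -0.1336

ωT = 3.7761·0.341 = 1.287650; cosh(ωT) = 1.950089, sinh(ωT) = 1.674171
x(T) = p + (x₀−p)·cosh(ωT) + (ẋ₀/ω)·sinh(ωT) ⇒ p·(1 − cosh) = x(T) − x₀·cosh − (ẋ₀/ω)·sinh
numerator   = 0.0473 − (-0.0138)·1.950089 − (-0.1189/3.7761)·1.674171 = 0.126927
denominator = 1 − 1.950089 = -0.950089
p = 0.126927 / -0.950089 = -0.1336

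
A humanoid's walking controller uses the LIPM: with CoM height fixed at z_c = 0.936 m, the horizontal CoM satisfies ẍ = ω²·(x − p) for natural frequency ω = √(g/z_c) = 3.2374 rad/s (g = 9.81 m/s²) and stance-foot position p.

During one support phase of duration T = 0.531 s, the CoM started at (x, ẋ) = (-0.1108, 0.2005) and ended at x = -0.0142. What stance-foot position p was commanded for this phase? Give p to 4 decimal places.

p = -0.0732

ωT = 3.2374·0.531 = 1.719059; cosh(ωT) = 2.879256, sinh(ωT) = 2.700022
x(T) = p + (x₀−p)·cosh(ωT) + (ẋ₀/ω)·sinh(ωT) ⇒ p·(1 − cosh) = x(T) − x₀·cosh − (ẋ₀/ω)·sinh
numerator   = -0.0142 − (-0.1108)·2.879256 − (0.2005/3.2374)·2.700022 = 0.137603
denominator = 1 − 2.879256 = -1.879256
p = 0.137603 / -1.879256 = -0.0732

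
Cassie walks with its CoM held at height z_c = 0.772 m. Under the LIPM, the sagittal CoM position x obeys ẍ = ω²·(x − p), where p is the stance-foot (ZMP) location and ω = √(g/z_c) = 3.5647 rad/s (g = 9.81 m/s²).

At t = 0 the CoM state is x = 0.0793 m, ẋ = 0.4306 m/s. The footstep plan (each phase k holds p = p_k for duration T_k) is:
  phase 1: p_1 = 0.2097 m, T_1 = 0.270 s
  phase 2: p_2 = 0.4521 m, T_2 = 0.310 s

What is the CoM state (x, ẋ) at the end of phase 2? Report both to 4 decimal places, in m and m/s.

x = -0.0078, ẋ = -1.2401

phase 1: p=0.2097, T=0.270, ωT=0.962469, cosh=1.500051, sinh=1.118102; start (x,ẋ)=(0.079300, 0.430600) → end (x,ẋ)=(0.149155, 0.126187)
phase 2: p=0.4521, T=0.310, ωT=1.105057, cosh=1.675294, sinh=1.344102; start (x,ẋ)=(0.149155, 0.126187) → end (x,ẋ)=(-0.007842, -1.240106)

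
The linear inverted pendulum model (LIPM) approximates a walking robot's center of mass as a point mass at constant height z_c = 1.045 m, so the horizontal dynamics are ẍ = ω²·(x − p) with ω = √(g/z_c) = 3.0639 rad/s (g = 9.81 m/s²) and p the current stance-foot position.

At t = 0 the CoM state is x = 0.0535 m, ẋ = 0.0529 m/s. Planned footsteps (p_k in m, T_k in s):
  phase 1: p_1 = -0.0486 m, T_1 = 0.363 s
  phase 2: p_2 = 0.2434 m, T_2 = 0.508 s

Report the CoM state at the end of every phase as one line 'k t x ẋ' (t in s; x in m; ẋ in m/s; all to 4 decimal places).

phase 1: p=-0.0486, T=0.363, ωT=1.112196, cosh=1.684932, sinh=1.356096; start (x,ẋ)=(0.053500, 0.052900) → end (x,ẋ)=(0.146845, 0.513353)
phase 2: p=0.2434, T=0.508, ωT=1.556461, cosh=2.476446, sinh=2.265565; start (x,ẋ)=(0.146845, 0.513353) → end (x,ẋ)=(0.383880, 0.601059)

1 0.3630 0.1468 0.5134
2 0.8710 0.3839 0.6011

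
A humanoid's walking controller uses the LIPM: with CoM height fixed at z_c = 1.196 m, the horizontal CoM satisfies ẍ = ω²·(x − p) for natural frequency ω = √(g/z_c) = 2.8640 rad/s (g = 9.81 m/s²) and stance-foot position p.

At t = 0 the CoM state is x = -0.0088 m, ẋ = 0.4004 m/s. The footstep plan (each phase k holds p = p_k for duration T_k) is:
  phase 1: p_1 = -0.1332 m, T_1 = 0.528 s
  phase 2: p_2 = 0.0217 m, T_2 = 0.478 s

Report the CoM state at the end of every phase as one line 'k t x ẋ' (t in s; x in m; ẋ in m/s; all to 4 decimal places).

1 0.5280 0.4644 1.7213
2 1.0060 2.0532 5.9335

phase 1: p=-0.1332, T=0.528, ωT=1.512192, cosh=2.378545, sinh=2.158119; start (x,ẋ)=(-0.008800, 0.400400) → end (x,ẋ)=(0.464406, 1.721268)
phase 2: p=0.0217, T=0.478, ωT=1.368992, cosh=2.092875, sinh=1.838511; start (x,ẋ)=(0.464406, 1.721268) → end (x,ẋ)=(2.053175, 5.933463)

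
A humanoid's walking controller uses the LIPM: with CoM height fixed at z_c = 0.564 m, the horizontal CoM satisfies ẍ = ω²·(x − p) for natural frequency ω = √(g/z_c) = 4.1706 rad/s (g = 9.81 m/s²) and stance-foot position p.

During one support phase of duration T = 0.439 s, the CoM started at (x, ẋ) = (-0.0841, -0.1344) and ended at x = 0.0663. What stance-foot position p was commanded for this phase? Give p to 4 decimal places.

p = -0.1970

ωT = 4.1706·0.439 = 1.830893; cosh(ωT) = 3.199864, sinh(ωT) = 3.039594
x(T) = p + (x₀−p)·cosh(ωT) + (ẋ₀/ω)·sinh(ωT) ⇒ p·(1 − cosh) = x(T) − x₀·cosh − (ẋ₀/ω)·sinh
numerator   = 0.0663 − (-0.0841)·3.199864 − (-0.1344/4.1706)·3.039594 = 0.433361
denominator = 1 − 3.199864 = -2.199864
p = 0.433361 / -2.199864 = -0.1970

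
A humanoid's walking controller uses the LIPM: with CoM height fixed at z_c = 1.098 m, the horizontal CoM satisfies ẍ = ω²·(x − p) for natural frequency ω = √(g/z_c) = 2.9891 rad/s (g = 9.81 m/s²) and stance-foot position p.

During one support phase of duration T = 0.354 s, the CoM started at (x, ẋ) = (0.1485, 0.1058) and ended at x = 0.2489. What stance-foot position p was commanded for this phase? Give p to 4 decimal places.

p = 0.0580

ωT = 2.9891·0.354 = 1.058141; cosh(ωT) = 1.614056, sinh(ωT) = 1.266956
x(T) = p + (x₀−p)·cosh(ωT) + (ẋ₀/ω)·sinh(ωT) ⇒ p·(1 − cosh) = x(T) − x₀·cosh − (ẋ₀/ω)·sinh
numerator   = 0.2489 − (0.1485)·1.614056 − (0.1058/2.9891)·1.266956 = -0.035632
denominator = 1 − 1.614056 = -0.614056
p = -0.035632 / -0.614056 = 0.0580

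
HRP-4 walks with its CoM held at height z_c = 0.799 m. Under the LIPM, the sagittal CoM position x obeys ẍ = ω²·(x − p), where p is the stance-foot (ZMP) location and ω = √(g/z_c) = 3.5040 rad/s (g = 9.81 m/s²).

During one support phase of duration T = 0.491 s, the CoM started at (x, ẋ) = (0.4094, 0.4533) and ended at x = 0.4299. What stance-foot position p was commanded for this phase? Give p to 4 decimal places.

ωT = 3.5040·0.491 = 1.720464; cosh(ωT) = 2.883052, sinh(ωT) = 2.704069
x(T) = p + (x₀−p)·cosh(ωT) + (ẋ₀/ω)·sinh(ωT) ⇒ p·(1 − cosh) = x(T) − x₀·cosh − (ẋ₀/ω)·sinh
numerator   = 0.4299 − (0.4094)·2.883052 − (0.4533/3.5040)·2.704069 = -1.100237
denominator = 1 − 2.883052 = -1.883052
p = -1.100237 / -1.883052 = 0.5843

p = 0.5843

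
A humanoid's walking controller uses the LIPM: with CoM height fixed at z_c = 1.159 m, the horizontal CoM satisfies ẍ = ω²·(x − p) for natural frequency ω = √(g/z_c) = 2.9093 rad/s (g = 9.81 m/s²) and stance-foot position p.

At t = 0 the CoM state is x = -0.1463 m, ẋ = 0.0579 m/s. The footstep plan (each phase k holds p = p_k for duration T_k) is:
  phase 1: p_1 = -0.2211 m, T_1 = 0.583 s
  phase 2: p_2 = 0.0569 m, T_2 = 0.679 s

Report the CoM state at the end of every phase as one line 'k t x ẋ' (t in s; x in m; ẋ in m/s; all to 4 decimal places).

phase 1: p=-0.2211, T=0.583, ωT=1.696122, cosh=2.818077, sinh=2.634683; start (x,ẋ)=(-0.146300, 0.057900) → end (x,ẋ)=(0.042127, 0.736515)
phase 2: p=0.0569, T=0.679, ωT=1.975415, cosh=3.674156, sinh=3.535453; start (x,ẋ)=(0.042127, 0.736515) → end (x,ẋ)=(0.897652, 2.554118)

1 0.5830 0.0421 0.7365
2 1.2620 0.8977 2.5541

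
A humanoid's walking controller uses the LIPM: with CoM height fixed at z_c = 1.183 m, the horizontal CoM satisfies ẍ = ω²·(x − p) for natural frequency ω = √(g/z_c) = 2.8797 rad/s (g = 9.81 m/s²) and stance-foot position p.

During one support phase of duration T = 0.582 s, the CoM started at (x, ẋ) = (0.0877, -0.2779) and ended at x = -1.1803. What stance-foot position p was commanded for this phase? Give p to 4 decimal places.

p = 0.6649

ωT = 2.8797·0.582 = 1.675985; cosh(ωT) = 2.765591, sinh(ωT) = 2.578467
x(T) = p + (x₀−p)·cosh(ωT) + (ẋ₀/ω)·sinh(ωT) ⇒ p·(1 − cosh) = x(T) − x₀·cosh − (ẋ₀/ω)·sinh
numerator   = -1.1803 − (0.0877)·2.765591 − (-0.2779/2.8797)·2.578467 = -1.174012
denominator = 1 − 2.765591 = -1.765591
p = -1.174012 / -1.765591 = 0.6649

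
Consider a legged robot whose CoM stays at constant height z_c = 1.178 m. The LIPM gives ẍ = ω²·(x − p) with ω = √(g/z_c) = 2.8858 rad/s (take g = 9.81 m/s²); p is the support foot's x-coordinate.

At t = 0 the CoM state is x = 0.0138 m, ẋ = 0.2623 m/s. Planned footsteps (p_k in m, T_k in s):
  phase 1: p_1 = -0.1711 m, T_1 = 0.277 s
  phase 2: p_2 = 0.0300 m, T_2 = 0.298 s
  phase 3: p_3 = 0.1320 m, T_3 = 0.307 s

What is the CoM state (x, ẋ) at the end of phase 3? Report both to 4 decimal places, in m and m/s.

phase 1: p=-0.1711, T=0.277, ωT=0.799367, cosh=1.336873, sinh=0.887259; start (x,ẋ)=(0.013800, 0.262300) → end (x,ẋ)=(0.156734, 0.824089)
phase 2: p=0.0300, T=0.298, ωT=0.859968, cosh=1.393131, sinh=0.969955; start (x,ẋ)=(0.156734, 0.824089) → end (x,ẋ)=(0.483544, 1.502804)
phase 3: p=0.1320, T=0.307, ωT=0.885941, cosh=1.418795, sinh=1.006469; start (x,ẋ)=(0.483544, 1.502804) → end (x,ẋ)=(1.154896, 3.153219)

x = 1.1549, ẋ = 3.1532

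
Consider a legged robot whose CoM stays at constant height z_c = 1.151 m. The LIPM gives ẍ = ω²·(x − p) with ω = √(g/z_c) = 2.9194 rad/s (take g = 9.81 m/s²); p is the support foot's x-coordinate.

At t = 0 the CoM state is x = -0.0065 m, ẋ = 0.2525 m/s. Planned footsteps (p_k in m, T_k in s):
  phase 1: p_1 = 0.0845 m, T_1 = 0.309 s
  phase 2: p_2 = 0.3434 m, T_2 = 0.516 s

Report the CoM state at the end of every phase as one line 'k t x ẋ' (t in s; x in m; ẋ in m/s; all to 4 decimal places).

phase 1: p=0.0845, T=0.309, ωT=0.902095, cosh=1.435240, sinh=1.029521; start (x,ẋ)=(-0.006500, 0.252500) → end (x,ẋ)=(0.042937, 0.088890)
phase 2: p=0.3434, T=0.516, ωT=1.506410, cosh=2.366108, sinh=2.144403; start (x,ẋ)=(0.042937, 0.088890) → end (x,ẋ)=(-0.302235, -1.670688)

1 0.3090 0.0429 0.0889
2 0.8250 -0.3022 -1.6707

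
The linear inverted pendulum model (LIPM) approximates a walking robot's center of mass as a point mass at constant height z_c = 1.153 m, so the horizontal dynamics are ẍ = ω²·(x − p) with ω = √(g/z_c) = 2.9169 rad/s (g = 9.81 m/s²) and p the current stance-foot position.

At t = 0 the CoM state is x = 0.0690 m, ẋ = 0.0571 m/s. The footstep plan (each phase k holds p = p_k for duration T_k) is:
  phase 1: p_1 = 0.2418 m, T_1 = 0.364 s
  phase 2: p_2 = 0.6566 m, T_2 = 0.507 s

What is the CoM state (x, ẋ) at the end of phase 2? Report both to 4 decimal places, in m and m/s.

phase 1: p=0.2418, T=0.364, ωT=1.061752, cosh=1.618640, sinh=1.272791; start (x,ẋ)=(0.069000, 0.057100) → end (x,ẋ)=(-0.012985, -0.549114)
phase 2: p=0.6566, T=0.507, ωT=1.478868, cosh=2.307936, sinh=2.080041; start (x,ẋ)=(-0.012985, -0.549114) → end (x,ẋ)=(-1.280333, -5.329875)

x = -1.2803, ẋ = -5.3299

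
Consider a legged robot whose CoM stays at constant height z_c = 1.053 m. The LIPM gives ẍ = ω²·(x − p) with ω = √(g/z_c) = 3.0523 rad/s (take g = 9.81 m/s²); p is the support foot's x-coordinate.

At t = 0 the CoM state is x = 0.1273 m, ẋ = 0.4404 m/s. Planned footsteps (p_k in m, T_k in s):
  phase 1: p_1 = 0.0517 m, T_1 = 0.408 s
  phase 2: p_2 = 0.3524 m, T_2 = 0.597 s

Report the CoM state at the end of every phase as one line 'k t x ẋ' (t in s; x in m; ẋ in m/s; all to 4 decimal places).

1 0.4080 0.4238 1.1960
2 1.0050 1.7591 4.4518

phase 1: p=0.0517, T=0.408, ωT=1.245338, cosh=1.880977, sinh=1.593133; start (x,ẋ)=(0.127300, 0.440400) → end (x,ẋ)=(0.423767, 1.196004)
phase 2: p=0.3524, T=0.597, ωT=1.822223, cosh=3.173630, sinh=3.011964; start (x,ẋ)=(0.423767, 1.196004) → end (x,ẋ)=(1.759090, 4.451776)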